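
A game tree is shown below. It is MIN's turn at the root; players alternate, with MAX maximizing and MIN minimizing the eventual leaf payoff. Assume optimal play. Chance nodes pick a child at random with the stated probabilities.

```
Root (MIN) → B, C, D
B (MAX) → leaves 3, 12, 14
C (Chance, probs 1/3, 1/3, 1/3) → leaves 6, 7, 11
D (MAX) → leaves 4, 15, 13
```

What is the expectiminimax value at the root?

8

B (MAX): max(3, 12, 14) = 14
C (Chance): 1/3·6 + 1/3·7 + 1/3·11 = 8
D (MAX): max(4, 15, 13) = 15
Root (MIN): min(14, 8, 15) = 8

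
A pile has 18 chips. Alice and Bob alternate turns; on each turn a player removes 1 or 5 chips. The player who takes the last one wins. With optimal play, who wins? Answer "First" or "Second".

Positions where the player to move wins (W) vs loses (L):
i:   0  1  2  3  4  5  6  7  8  9 10 11 12 13 14 15 16 17 18
     L  W  L  W  L  W  L  W  L  W  L  W  L  W  L  W  L  W  L
Position 18 is L, so the second player wins.

Second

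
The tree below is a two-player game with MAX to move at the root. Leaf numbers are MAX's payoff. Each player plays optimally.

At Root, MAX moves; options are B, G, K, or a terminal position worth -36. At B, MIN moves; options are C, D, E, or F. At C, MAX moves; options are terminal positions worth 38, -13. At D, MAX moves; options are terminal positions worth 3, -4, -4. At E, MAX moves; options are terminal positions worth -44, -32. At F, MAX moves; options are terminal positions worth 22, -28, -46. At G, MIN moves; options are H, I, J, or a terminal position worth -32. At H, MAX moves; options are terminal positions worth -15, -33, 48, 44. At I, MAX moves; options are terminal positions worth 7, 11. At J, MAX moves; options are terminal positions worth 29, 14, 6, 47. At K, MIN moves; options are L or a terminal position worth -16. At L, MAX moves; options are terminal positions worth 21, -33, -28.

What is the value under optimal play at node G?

-32

H: max(-15, -33, 48, 44) = 48
I: max(7, 11) = 11
J: max(29, 14, 6, 47) = 47
G: min(48, 11, 47, -32) = -32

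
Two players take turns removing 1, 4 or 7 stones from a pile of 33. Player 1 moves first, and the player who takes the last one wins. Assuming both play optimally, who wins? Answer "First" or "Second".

Compute winning (W) and losing (L) positions by backward induction:
i:   0  1  2  3  4  5  6  7  8  9 10 11 12 13 14 15 16 17 18 19 20 21 22 23 24 25 26 27 28 29 30 31 32 33
     L  W  L  W  W  L  W  W  L  W  L  W  W  L  W  W  L  W  L  W  W  L  W  W  L  W  L  W  W  L  W  W  L  W
Position 33 is W, so the first player wins.

First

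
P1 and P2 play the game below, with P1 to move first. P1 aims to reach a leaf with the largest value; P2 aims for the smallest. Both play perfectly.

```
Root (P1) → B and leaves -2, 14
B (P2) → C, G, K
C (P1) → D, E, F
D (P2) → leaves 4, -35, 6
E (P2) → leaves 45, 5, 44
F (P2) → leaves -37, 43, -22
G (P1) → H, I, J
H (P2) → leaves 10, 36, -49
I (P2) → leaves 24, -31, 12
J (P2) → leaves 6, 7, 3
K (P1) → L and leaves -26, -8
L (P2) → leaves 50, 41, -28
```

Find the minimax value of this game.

14

D (P2): min(4, -35, 6) = -35
E (P2): min(45, 5, 44) = 5
F (P2): min(-37, 43, -22) = -37
C (P1): max(-35, 5, -37) = 5
H (P2): min(10, 36, -49) = -49
I (P2): min(24, -31, 12) = -31
J (P2): min(6, 7, 3) = 3
G (P1): max(-49, -31, 3) = 3
L (P2): min(50, 41, -28) = -28
K (P1): max(-28, -26, -8) = -8
B (P2): min(5, 3, -8) = -8
Root (P1): max(-8, -2, 14) = 14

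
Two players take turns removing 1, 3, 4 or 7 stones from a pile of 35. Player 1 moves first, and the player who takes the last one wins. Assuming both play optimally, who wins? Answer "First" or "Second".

First

W/L table (W = player to move can force a win):
i:   0  1  2  3  4  5  6  7  8  9 10 11 12 13 14 15 16 17 18 19 20 21 22 23 24 25 26 27 28 29 30 31 32 33 34 35
     L  W  L  W  W  W  W  W  L  W  L  W  W  W  W  W  L  W  L  W  W  W  W  W  L  W  L  W  W  W  W  W  L  W  L  W
Position 35 is W, so the first player wins.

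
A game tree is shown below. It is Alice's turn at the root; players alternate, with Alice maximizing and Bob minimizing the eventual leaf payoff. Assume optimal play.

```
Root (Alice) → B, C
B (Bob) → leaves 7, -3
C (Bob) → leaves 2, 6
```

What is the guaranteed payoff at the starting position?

2

B (Bob): min(7, -3) = -3
C (Bob): min(2, 6) = 2
Root (Alice): max(-3, 2) = 2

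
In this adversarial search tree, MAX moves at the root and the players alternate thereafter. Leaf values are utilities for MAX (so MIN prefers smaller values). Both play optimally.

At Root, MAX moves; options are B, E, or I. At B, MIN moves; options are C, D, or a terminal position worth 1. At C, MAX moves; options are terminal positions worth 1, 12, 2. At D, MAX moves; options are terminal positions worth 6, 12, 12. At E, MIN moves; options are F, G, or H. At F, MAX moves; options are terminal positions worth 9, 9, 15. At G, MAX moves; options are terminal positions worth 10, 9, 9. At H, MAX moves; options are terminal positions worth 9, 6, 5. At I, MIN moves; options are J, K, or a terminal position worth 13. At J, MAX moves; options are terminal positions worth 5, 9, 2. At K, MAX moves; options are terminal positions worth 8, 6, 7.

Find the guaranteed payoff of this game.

9

C (MAX): max(1, 12, 2) = 12
D (MAX): max(6, 12, 12) = 12
B (MIN): min(12, 12, 1) = 1
F (MAX): max(9, 9, 15) = 15
G (MAX): max(10, 9, 9) = 10
H (MAX): max(9, 6, 5) = 9
E (MIN): min(15, 10, 9) = 9
J (MAX): max(5, 9, 2) = 9
K (MAX): max(8, 6, 7) = 8
I (MIN): min(9, 8, 13) = 8
Root (MAX): max(1, 9, 8) = 9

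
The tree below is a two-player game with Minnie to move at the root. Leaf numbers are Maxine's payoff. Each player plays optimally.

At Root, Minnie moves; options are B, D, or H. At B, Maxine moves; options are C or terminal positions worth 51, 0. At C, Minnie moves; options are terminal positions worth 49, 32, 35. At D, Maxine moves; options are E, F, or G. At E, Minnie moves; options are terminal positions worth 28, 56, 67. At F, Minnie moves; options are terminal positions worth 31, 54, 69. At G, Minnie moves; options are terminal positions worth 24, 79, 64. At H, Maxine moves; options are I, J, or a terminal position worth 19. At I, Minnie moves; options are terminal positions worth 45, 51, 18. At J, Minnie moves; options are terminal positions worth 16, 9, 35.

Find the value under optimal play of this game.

C (Minnie): min(49, 32, 35) = 32
B (Maxine): max(32, 51, 0) = 51
E (Minnie): min(28, 56, 67) = 28
F (Minnie): min(31, 54, 69) = 31
G (Minnie): min(24, 79, 64) = 24
D (Maxine): max(28, 31, 24) = 31
I (Minnie): min(45, 51, 18) = 18
J (Minnie): min(16, 9, 35) = 9
H (Maxine): max(18, 9, 19) = 19
Root (Minnie): min(51, 31, 19) = 19

19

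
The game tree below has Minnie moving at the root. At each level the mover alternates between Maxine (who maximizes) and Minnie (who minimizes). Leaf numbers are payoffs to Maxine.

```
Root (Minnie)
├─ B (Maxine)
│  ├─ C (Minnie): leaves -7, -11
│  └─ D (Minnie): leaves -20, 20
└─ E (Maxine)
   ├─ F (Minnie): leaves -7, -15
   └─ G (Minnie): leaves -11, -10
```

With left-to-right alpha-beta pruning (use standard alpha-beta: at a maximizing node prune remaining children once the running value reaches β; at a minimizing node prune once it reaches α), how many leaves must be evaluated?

C [α=-∞,β=+∞]: v=-11
D [α=-11,β=+∞]: v=-20 after child 1 ≤ α → α-cutoff, skip 1
B [α=-∞,β=+∞]: v=-11
F [α=-∞,β=-11]: v=-15
G [α=-15,β=-11]: v=-11
E [α=-∞,β=-11]: v=-11
Root [α=-∞,β=+∞]: v=-11
Leaves evaluated: 7 of 8.

7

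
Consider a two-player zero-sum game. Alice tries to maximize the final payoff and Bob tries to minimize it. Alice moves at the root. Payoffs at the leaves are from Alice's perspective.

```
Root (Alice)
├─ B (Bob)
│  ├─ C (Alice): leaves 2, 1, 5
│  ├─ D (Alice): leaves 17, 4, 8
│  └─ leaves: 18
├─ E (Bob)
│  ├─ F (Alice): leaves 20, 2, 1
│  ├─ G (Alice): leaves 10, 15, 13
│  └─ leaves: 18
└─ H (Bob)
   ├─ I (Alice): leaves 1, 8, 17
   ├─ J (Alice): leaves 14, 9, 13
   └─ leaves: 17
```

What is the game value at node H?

14

I: max(1, 8, 17) = 17
J: max(14, 9, 13) = 14
H: min(17, 14, 17) = 14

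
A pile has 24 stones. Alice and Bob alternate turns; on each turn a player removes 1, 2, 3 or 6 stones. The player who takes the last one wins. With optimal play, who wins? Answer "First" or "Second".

Second

Positions where the player to move wins (W) vs loses (L):
i:   0  1  2  3  4  5  6  7  8  9 10 11 12 13 14 15 16 17 18 19 20 21 22 23 24
     L  W  W  W  L  W  W  W  L  W  W  W  L  W  W  W  L  W  W  W  L  W  W  W  L
Position 24 is L, so the second player wins.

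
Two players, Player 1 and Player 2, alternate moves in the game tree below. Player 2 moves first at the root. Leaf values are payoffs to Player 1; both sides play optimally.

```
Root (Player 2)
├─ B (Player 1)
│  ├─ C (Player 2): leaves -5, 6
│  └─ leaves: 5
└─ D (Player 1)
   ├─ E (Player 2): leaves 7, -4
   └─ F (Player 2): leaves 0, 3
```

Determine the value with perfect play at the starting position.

C (Player 2): min(-5, 6) = -5
B (Player 1): max(-5, 5) = 5
E (Player 2): min(7, -4) = -4
F (Player 2): min(0, 3) = 0
D (Player 1): max(-4, 0) = 0
Root (Player 2): min(5, 0) = 0

0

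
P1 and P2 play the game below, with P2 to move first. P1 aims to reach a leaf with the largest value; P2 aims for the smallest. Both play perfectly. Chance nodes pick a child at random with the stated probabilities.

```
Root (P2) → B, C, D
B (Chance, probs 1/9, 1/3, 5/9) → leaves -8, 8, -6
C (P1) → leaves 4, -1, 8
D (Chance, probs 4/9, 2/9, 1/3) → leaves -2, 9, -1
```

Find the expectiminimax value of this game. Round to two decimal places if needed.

-1.56

B (Chance): 1/9·-8 + 1/3·8 + 5/9·-6 = -1.56
C (P1): max(4, -1, 8) = 8
D (Chance): 4/9·-2 + 2/9·9 + 1/3·-1 = 0.78
Root (P2): min(-1.56, 8, 0.78) = -1.56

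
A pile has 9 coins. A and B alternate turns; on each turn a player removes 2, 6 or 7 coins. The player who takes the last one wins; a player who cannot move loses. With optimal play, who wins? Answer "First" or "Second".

i:   0  1  2  3  4  5  6  7  8  9
     L  L  W  W  L  L  W  W  W  L
Position 9 is L, so the second player wins.

Second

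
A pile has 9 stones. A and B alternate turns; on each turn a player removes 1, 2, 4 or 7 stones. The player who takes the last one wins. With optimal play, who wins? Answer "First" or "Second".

Second

Positions where the player to move wins (W) vs loses (L):
i:   0  1  2  3  4  5  6  7  8  9
     L  W  W  L  W  W  L  W  W  L
Position 9 is L, so the second player wins.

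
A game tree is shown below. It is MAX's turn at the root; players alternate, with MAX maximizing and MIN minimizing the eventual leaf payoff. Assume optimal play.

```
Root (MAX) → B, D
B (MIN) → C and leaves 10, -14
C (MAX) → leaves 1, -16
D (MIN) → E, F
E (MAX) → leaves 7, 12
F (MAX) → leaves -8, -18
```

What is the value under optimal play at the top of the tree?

-8

C (MAX): max(1, -16) = 1
B (MIN): min(1, 10, -14) = -14
E (MAX): max(7, 12) = 12
F (MAX): max(-8, -18) = -8
D (MIN): min(12, -8) = -8
Root (MAX): max(-14, -8) = -8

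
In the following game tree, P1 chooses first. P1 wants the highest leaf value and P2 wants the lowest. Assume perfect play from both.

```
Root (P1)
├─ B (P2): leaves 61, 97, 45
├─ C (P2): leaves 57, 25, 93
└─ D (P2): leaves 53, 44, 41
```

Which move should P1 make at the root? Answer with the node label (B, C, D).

B (P2): min(61, 97, 45) = 45
C (P2): min(57, 25, 93) = 25
D (P2): min(53, 44, 41) = 41
Root (P1): max(45, 25, 41) = 45
P1 picks the child with the highest value: B (value 45).

B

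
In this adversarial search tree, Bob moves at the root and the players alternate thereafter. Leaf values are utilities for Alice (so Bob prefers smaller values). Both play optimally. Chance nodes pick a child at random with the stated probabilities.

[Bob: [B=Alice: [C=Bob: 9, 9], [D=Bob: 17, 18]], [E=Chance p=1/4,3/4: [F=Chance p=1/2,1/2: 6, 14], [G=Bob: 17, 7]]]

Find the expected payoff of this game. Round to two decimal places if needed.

7.75

C (Bob): min(9, 9) = 9
D (Bob): min(17, 18) = 17
B (Alice): max(9, 17) = 17
F (Chance): 1/2·6 + 1/2·14 = 10
G (Bob): min(17, 7) = 7
E (Chance): 1/4·10 + 3/4·7 = 7.75
Root (Bob): min(17, 7.75) = 7.75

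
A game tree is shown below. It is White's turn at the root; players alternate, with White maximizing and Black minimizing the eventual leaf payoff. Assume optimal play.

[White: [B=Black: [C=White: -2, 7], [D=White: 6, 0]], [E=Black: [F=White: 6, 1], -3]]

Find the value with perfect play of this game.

6

C (White): max(-2, 7) = 7
D (White): max(6, 0) = 6
B (Black): min(7, 6) = 6
F (White): max(6, 1) = 6
E (Black): min(6, -3) = -3
Root (White): max(6, -3) = 6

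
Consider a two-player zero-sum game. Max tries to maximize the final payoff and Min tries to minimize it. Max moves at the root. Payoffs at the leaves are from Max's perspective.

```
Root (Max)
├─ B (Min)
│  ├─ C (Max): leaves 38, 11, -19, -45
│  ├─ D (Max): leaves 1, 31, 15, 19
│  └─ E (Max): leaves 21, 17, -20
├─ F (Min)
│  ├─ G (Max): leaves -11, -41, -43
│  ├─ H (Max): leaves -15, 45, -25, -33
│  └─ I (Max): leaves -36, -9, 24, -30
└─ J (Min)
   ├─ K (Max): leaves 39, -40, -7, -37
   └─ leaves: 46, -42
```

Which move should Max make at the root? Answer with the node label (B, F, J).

B

C (Max): max(38, 11, -19, -45) = 38
D (Max): max(1, 31, 15, 19) = 31
E (Max): max(21, 17, -20) = 21
B (Min): min(38, 31, 21) = 21
G (Max): max(-11, -41, -43) = -11
H (Max): max(-15, 45, -25, -33) = 45
I (Max): max(-36, -9, 24, -30) = 24
F (Min): min(-11, 45, 24) = -11
K (Max): max(39, -40, -7, -37) = 39
J (Min): min(39, 46, -42) = -42
Root (Max): max(21, -11, -42) = 21
Max picks the child with the highest value: B (value 21).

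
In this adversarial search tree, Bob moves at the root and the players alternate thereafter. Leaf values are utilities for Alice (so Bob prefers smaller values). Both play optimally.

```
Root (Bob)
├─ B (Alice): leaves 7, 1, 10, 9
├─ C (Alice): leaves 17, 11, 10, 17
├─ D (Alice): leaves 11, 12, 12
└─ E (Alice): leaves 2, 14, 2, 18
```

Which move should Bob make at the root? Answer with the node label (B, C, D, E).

B (Alice): max(7, 1, 10, 9) = 10
C (Alice): max(17, 11, 10, 17) = 17
D (Alice): max(11, 12, 12) = 12
E (Alice): max(2, 14, 2, 18) = 18
Root (Bob): min(10, 17, 12, 18) = 10
Bob picks the child with the lowest value: B (value 10).

B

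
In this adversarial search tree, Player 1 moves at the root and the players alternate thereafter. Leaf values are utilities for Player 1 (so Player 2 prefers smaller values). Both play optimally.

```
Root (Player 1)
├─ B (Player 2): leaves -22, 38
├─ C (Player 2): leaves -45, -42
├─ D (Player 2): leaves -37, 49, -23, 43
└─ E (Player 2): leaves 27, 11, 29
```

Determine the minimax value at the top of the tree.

B (Player 2): min(-22, 38) = -22
C (Player 2): min(-45, -42) = -45
D (Player 2): min(-37, 49, -23, 43) = -37
E (Player 2): min(27, 11, 29) = 11
Root (Player 1): max(-22, -45, -37, 11) = 11

11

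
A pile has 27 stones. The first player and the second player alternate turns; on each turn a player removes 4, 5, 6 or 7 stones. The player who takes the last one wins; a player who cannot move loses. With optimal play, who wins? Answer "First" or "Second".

Positions where the player to move wins (W) vs loses (L):
i:   0  1  2  3  4  5  6  7  8  9 10 11 12 13 14 15 16 17 18 19 20 21 22 23 24 25 26 27
     L  L  L  L  W  W  W  W  W  W  W  L  L  L  L  W  W  W  W  W  W  W  L  L  L  L  W  W
Position 27 is W, so the first player wins.

First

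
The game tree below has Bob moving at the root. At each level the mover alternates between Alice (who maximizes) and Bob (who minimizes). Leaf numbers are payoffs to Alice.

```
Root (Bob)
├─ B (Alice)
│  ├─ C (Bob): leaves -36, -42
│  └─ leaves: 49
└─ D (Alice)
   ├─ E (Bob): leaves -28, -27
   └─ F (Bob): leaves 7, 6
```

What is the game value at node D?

E: min(-28, -27) = -28
F: min(7, 6) = 6
D: max(-28, 6) = 6

6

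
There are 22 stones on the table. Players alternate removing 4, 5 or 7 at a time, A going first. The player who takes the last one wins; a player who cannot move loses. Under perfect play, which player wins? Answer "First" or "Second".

Second

W/L table (W = player to move can force a win):
i:   0  1  2  3  4  5  6  7  8  9 10 11 12 13 14 15 16 17 18 19 20 21 22
     L  L  L  L  W  W  W  W  W  W  W  L  L  L  L  W  W  W  W  W  W  W  L
Position 22 is L, so the second player wins.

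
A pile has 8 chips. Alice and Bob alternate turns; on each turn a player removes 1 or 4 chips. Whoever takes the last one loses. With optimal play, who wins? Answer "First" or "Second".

Second

Mark each pile size as W (mover wins) or L (mover loses):
i:   0  1  2  3  4  5  6  7  8
     W  L  W  L  W  W  L  W  L
Position 8 is L, so the second player wins.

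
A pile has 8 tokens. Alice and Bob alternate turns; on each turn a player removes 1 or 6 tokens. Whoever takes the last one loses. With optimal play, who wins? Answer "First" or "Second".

Positions where the player to move wins (W) vs loses (L):
i:   0  1  2  3  4  5  6  7  8
     W  L  W  L  W  L  W  W  L
Position 8 is L, so the second player wins.

Second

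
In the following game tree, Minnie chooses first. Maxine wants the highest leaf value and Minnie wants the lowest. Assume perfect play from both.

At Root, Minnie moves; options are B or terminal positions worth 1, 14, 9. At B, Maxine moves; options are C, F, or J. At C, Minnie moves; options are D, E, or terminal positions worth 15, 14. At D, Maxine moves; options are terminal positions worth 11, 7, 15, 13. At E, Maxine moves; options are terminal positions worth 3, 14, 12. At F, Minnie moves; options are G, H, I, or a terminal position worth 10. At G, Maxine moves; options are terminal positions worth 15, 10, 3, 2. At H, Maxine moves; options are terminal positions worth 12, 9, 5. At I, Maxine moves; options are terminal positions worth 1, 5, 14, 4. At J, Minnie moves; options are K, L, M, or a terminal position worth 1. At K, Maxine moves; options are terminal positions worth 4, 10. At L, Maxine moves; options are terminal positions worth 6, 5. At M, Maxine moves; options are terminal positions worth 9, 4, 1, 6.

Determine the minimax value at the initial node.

1

D (Maxine): max(11, 7, 15, 13) = 15
E (Maxine): max(3, 14, 12) = 14
C (Minnie): min(15, 14, 15, 14) = 14
G (Maxine): max(15, 10, 3, 2) = 15
H (Maxine): max(12, 9, 5) = 12
I (Maxine): max(1, 5, 14, 4) = 14
F (Minnie): min(15, 12, 14, 10) = 10
K (Maxine): max(4, 10) = 10
L (Maxine): max(6, 5) = 6
M (Maxine): max(9, 4, 1, 6) = 9
J (Minnie): min(10, 6, 9, 1) = 1
B (Maxine): max(14, 10, 1) = 14
Root (Minnie): min(14, 1, 14, 9) = 1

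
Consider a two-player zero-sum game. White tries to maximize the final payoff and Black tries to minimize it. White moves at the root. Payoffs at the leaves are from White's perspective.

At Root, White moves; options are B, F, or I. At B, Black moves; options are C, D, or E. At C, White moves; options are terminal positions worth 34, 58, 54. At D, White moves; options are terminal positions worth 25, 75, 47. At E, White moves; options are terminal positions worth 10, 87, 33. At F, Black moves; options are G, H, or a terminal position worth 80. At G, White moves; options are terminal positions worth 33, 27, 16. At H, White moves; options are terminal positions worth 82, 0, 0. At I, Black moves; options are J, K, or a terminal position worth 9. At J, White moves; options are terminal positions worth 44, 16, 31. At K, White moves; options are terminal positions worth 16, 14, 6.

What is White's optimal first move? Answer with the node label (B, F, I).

C (White): max(34, 58, 54) = 58
D (White): max(25, 75, 47) = 75
E (White): max(10, 87, 33) = 87
B (Black): min(58, 75, 87) = 58
G (White): max(33, 27, 16) = 33
H (White): max(82, 0, 0) = 82
F (Black): min(33, 82, 80) = 33
J (White): max(44, 16, 31) = 44
K (White): max(16, 14, 6) = 16
I (Black): min(44, 16, 9) = 9
Root (White): max(58, 33, 9) = 58
White picks the child with the highest value: B (value 58).

B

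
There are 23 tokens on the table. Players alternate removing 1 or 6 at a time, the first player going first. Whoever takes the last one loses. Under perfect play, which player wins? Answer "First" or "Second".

i:   0  1  2  3  4  5  6  7  8  9 10 11 12 13 14 15 16 17 18 19 20 21 22 23
     W  L  W  L  W  L  W  W  L  W  L  W  L  W  W  L  W  L  W  L  W  W  L  W
Position 23 is W, so the first player wins.

First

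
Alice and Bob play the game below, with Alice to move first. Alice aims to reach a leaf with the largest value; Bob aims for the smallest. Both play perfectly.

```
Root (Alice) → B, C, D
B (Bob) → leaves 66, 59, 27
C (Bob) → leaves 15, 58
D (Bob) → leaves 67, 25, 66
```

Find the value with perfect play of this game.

27

B (Bob): min(66, 59, 27) = 27
C (Bob): min(15, 58) = 15
D (Bob): min(67, 25, 66) = 25
Root (Alice): max(27, 15, 25) = 27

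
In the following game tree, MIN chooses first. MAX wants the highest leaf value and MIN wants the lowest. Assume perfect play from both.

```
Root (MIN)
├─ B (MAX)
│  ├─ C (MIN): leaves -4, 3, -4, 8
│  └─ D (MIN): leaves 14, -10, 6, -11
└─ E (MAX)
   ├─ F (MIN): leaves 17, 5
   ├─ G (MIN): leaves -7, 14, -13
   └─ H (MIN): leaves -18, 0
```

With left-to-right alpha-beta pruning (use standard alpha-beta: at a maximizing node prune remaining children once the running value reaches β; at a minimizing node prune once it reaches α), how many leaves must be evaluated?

8

C [α=-∞,β=+∞]: v=-4
D [α=-4,β=+∞]: v=-10 after child 2 ≤ α → α-cutoff, skip 2
B [α=-∞,β=+∞]: v=-4
F [α=-∞,β=-4]: v=5
E [α=-∞,β=-4]: v=5 after child 1 ≥ β → β-cutoff, skip 2
Root [α=-∞,β=+∞]: v=-4
Leaves evaluated: 8 of 15.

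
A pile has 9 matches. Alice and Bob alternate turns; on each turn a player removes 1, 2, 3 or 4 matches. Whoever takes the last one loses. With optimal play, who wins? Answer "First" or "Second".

Mark each pile size as W (mover wins) or L (mover loses):
i:   0  1  2  3  4  5  6  7  8  9
     W  L  W  W  W  W  L  W  W  W
Position 9 is W, so the first player wins.

First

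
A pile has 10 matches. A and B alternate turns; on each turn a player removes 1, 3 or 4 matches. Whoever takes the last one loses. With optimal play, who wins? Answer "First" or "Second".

i:   0  1  2  3  4  5  6  7  8  9 10
     W  L  W  L  W  W  W  W  L  W  L
Position 10 is L, so the second player wins.

Second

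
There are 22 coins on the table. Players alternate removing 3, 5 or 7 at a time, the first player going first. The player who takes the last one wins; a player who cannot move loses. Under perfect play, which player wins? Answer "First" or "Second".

Second

Compute winning (W) and losing (L) positions by backward induction:
i:   0  1  2  3  4  5  6  7  8  9 10 11 12 13 14 15 16 17 18 19 20 21 22
     L  L  L  W  W  W  W  W  W  W  L  L  L  W  W  W  W  W  W  W  L  L  L
Position 22 is L, so the second player wins.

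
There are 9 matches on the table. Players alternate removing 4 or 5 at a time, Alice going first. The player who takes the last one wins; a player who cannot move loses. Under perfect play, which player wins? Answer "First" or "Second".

Positions where the player to move wins (W) vs loses (L):
i:   0  1  2  3  4  5  6  7  8  9
     L  L  L  L  W  W  W  W  W  L
Position 9 is L, so the second player wins.

Second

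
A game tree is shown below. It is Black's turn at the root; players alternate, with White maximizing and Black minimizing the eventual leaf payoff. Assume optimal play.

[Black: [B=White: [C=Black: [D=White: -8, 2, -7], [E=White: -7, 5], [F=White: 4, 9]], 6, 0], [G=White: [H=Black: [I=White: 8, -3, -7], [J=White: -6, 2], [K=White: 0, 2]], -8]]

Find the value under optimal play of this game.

2

D (White): max(-8, 2, -7) = 2
E (White): max(-7, 5) = 5
F (White): max(4, 9) = 9
C (Black): min(2, 5, 9) = 2
B (White): max(2, 6, 0) = 6
I (White): max(8, -3, -7) = 8
J (White): max(-6, 2) = 2
K (White): max(0, 2) = 2
H (Black): min(8, 2, 2) = 2
G (White): max(2, -8) = 2
Root (Black): min(6, 2) = 2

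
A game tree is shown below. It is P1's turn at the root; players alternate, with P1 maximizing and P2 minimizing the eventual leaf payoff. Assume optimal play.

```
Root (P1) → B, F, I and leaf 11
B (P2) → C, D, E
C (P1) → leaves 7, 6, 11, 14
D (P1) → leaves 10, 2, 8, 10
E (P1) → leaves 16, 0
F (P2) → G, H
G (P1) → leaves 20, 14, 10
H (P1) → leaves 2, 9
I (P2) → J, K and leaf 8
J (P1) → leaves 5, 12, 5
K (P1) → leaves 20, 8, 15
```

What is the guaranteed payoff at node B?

10

C: max(7, 6, 11, 14) = 14
D: max(10, 2, 8, 10) = 10
E: max(16, 0) = 16
B: min(14, 10, 16) = 10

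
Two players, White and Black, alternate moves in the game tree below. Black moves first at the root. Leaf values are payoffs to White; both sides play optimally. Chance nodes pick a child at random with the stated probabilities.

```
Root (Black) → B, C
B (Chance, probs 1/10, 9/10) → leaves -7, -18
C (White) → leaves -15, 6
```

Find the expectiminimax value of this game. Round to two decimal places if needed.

-16.9

B (Chance): 1/10·-7 + 9/10·-18 = -16.9
C (White): max(-15, 6) = 6
Root (Black): min(-16.9, 6) = -16.9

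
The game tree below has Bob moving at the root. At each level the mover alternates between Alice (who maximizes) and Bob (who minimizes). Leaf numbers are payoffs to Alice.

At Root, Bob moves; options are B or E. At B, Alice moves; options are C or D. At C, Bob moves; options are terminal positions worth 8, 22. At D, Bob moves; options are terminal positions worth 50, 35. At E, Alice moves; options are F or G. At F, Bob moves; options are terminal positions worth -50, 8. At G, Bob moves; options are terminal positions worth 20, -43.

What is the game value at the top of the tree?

C (Bob): min(8, 22) = 8
D (Bob): min(50, 35) = 35
B (Alice): max(8, 35) = 35
F (Bob): min(-50, 8) = -50
G (Bob): min(20, -43) = -43
E (Alice): max(-50, -43) = -43
Root (Bob): min(35, -43) = -43

-43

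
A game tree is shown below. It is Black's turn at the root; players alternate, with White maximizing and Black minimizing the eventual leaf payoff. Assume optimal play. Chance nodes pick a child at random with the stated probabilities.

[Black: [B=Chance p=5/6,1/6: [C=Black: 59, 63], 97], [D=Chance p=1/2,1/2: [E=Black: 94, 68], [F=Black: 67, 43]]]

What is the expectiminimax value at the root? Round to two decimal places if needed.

55.5

C (Black): min(59, 63) = 59
B (Chance): 5/6·59 + 1/6·97 = 65.33
E (Black): min(94, 68) = 68
F (Black): min(67, 43) = 43
D (Chance): 1/2·68 + 1/2·43 = 55.5
Root (Black): min(65.33, 55.5) = 55.5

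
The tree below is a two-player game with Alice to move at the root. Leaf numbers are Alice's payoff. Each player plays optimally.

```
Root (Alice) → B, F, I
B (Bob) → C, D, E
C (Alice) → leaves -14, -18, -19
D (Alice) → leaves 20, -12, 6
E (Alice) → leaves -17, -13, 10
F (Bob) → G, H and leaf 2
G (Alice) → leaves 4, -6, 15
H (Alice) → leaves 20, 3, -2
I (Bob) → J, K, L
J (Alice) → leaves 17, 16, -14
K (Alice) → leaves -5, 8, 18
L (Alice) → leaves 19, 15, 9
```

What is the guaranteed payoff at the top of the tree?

17

C (Alice): max(-14, -18, -19) = -14
D (Alice): max(20, -12, 6) = 20
E (Alice): max(-17, -13, 10) = 10
B (Bob): min(-14, 20, 10) = -14
G (Alice): max(4, -6, 15) = 15
H (Alice): max(20, 3, -2) = 20
F (Bob): min(15, 20, 2) = 2
J (Alice): max(17, 16, -14) = 17
K (Alice): max(-5, 8, 18) = 18
L (Alice): max(19, 15, 9) = 19
I (Bob): min(17, 18, 19) = 17
Root (Alice): max(-14, 2, 17) = 17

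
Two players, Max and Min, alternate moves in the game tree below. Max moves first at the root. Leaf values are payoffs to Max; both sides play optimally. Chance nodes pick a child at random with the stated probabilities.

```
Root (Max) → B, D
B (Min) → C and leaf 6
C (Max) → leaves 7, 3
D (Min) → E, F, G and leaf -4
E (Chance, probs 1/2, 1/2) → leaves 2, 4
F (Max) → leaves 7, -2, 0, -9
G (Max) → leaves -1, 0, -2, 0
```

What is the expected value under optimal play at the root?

C (Max): max(7, 3) = 7
B (Min): min(7, 6) = 6
E (Chance): 1/2·2 + 1/2·4 = 3
F (Max): max(7, -2, 0, -9) = 7
G (Max): max(-1, 0, -2, 0) = 0
D (Min): min(3, 7, 0, -4) = -4
Root (Max): max(6, -4) = 6

6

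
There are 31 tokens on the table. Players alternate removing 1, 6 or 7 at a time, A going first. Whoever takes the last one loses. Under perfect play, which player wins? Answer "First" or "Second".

W/L table (W = player to move can force a win):
i:   0  1  2  3  4  5  6  7  8  9 10 11 12 13 14 15 16 17 18 19 20 21 22 23 24 25 26 27 28 29 30 31
     W  L  W  L  W  L  W  W  W  W  W  W  W  L  W  L  W  L  W  W  W  W  W  W  W  L  W  L  W  L  W  W
Position 31 is W, so the first player wins.

First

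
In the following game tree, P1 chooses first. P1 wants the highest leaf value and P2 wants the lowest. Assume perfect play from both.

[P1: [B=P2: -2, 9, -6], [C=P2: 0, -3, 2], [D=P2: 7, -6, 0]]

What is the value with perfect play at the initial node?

B (P2): min(-2, 9, -6) = -6
C (P2): min(0, -3, 2) = -3
D (P2): min(7, -6, 0) = -6
Root (P1): max(-6, -3, -6) = -3

-3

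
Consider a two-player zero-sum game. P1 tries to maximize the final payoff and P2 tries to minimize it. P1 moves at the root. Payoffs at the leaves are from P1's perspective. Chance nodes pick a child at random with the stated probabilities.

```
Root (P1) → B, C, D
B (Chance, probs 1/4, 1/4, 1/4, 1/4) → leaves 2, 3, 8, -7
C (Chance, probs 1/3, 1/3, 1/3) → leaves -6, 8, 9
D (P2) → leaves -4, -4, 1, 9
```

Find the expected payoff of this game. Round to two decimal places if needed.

3.67

B (Chance): 1/4·2 + 1/4·3 + 1/4·8 + 1/4·-7 = 1.5
C (Chance): 1/3·-6 + 1/3·8 + 1/3·9 = 3.67
D (P2): min(-4, -4, 1, 9) = -4
Root (P1): max(1.5, 3.67, -4) = 3.67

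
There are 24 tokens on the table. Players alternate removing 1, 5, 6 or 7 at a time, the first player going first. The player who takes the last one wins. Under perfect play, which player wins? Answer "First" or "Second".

Positions where the player to move wins (W) vs loses (L):
i:   0  1  2  3  4  5  6  7  8  9 10 11 12 13 14 15 16 17 18 19 20 21 22 23 24
     L  W  L  W  L  W  W  W  W  W  W  W  L  W  L  W  L  W  W  W  W  W  W  W  L
Position 24 is L, so the second player wins.

Second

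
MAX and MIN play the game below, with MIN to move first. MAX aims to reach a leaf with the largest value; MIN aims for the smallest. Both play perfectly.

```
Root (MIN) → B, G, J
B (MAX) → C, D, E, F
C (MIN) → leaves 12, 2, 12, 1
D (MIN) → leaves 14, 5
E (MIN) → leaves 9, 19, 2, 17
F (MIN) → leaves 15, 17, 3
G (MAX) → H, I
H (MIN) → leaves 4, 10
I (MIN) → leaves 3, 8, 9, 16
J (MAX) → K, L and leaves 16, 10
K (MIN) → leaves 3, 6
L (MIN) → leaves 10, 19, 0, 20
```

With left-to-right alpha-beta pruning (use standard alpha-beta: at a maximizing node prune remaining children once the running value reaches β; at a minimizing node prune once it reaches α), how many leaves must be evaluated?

21

C [α=-∞,β=+∞]: v=1
D [α=1,β=+∞]: v=5
E [α=5,β=+∞]: v=2 after child 3 ≤ α → α-cutoff, skip 1
F [α=5,β=+∞]: v=3
B [α=-∞,β=+∞]: v=5
H [α=-∞,β=5]: v=4
I [α=4,β=5]: v=3 after child 1 ≤ α → α-cutoff, skip 3
G [α=-∞,β=5]: v=4
K [α=-∞,β=4]: v=3
L [α=3,β=4]: v=0 after child 3 ≤ α → α-cutoff, skip 1
J [α=-∞,β=4]: v=16 after child 3 ≥ β → β-cutoff, skip 1
Root [α=-∞,β=+∞]: v=4
Leaves evaluated: 21 of 27.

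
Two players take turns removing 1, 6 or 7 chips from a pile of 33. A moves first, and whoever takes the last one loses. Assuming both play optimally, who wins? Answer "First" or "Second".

First

Positions where the player to move wins (W) vs loses (L):
i:   0  1  2  3  4  5  6  7  8  9 10 11 12 13 14 15 16 17 18 19 20 21 22 23 24 25 26 27 28 29 30 31 32 33
     W  L  W  L  W  L  W  W  W  W  W  W  W  L  W  L  W  L  W  W  W  W  W  W  W  L  W  L  W  L  W  W  W  W
Position 33 is W, so the first player wins.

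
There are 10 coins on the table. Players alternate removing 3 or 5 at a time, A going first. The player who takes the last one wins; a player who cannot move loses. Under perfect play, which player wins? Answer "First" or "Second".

W/L table (W = player to move can force a win):
i:   0  1  2  3  4  5  6  7  8  9 10
     L  L  L  W  W  W  W  W  L  L  L
Position 10 is L, so the second player wins.

Second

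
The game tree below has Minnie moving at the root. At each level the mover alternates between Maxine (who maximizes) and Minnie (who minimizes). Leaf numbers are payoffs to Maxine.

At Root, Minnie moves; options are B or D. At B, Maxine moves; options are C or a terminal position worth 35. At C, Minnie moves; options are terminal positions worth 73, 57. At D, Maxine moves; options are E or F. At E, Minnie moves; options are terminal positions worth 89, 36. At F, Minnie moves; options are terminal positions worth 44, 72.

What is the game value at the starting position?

44

C (Minnie): min(73, 57) = 57
B (Maxine): max(57, 35) = 57
E (Minnie): min(89, 36) = 36
F (Minnie): min(44, 72) = 44
D (Maxine): max(36, 44) = 44
Root (Minnie): min(57, 44) = 44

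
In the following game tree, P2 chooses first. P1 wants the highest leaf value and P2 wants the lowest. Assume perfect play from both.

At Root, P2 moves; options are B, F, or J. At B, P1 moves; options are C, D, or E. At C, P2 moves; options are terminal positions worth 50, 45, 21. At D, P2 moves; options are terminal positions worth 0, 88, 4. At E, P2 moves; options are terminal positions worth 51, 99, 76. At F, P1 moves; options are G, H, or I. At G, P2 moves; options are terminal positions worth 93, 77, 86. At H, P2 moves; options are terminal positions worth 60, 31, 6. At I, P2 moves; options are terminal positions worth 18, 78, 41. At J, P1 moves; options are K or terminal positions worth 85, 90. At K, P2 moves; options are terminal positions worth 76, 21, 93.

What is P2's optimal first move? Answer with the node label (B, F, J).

B

C (P2): min(50, 45, 21) = 21
D (P2): min(0, 88, 4) = 0
E (P2): min(51, 99, 76) = 51
B (P1): max(21, 0, 51) = 51
G (P2): min(93, 77, 86) = 77
H (P2): min(60, 31, 6) = 6
I (P2): min(18, 78, 41) = 18
F (P1): max(77, 6, 18) = 77
K (P2): min(76, 21, 93) = 21
J (P1): max(21, 85, 90) = 90
Root (P2): min(51, 77, 90) = 51
P2 picks the child with the lowest value: B (value 51).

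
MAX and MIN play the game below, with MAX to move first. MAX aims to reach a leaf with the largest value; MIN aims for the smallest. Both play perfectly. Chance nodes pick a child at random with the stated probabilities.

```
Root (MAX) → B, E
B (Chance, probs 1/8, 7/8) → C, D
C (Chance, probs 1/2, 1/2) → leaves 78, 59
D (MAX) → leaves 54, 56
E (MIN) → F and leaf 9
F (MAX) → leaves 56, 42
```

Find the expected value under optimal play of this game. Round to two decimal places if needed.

C (Chance): 1/2·78 + 1/2·59 = 68.5
D (MAX): max(54, 56) = 56
B (Chance): 1/8·68.5 + 7/8·56 = 57.56
F (MAX): max(56, 42) = 56
E (MIN): min(56, 9) = 9
Root (MAX): max(57.56, 9) = 57.56

57.56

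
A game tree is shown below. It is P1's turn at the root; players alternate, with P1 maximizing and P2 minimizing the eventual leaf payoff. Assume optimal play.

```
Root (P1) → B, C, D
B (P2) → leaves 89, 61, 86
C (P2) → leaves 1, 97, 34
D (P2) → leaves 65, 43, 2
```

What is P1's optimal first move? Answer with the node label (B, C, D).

B (P2): min(89, 61, 86) = 61
C (P2): min(1, 97, 34) = 1
D (P2): min(65, 43, 2) = 2
Root (P1): max(61, 1, 2) = 61
P1 picks the child with the highest value: B (value 61).

B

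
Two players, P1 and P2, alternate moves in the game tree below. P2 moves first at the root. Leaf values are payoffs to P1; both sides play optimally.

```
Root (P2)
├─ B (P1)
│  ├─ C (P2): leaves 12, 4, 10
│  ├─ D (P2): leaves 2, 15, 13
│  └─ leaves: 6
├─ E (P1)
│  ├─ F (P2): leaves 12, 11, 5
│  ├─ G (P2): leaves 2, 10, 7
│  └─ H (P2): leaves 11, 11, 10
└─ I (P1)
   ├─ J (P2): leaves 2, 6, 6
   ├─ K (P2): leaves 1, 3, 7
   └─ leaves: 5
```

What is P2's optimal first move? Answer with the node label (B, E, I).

I

C (P2): min(12, 4, 10) = 4
D (P2): min(2, 15, 13) = 2
B (P1): max(4, 2, 6) = 6
F (P2): min(12, 11, 5) = 5
G (P2): min(2, 10, 7) = 2
H (P2): min(11, 11, 10) = 10
E (P1): max(5, 2, 10) = 10
J (P2): min(2, 6, 6) = 2
K (P2): min(1, 3, 7) = 1
I (P1): max(2, 1, 5) = 5
Root (P2): min(6, 10, 5) = 5
P2 picks the child with the lowest value: I (value 5).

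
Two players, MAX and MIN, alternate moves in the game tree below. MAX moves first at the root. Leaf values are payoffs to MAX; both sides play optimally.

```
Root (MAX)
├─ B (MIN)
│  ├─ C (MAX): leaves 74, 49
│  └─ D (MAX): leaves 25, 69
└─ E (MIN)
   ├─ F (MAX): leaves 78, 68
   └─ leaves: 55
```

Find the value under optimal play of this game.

C (MAX): max(74, 49) = 74
D (MAX): max(25, 69) = 69
B (MIN): min(74, 69) = 69
F (MAX): max(78, 68) = 78
E (MIN): min(78, 55) = 55
Root (MAX): max(69, 55) = 69

69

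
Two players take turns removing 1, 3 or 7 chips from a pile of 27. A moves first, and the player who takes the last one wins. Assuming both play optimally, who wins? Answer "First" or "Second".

i:   0  1  2  3  4  5  6  7  8  9 10 11 12 13 14 15 16 17 18 19 20 21 22 23 24 25 26 27
     L  W  L  W  L  W  L  W  L  W  L  W  L  W  L  W  L  W  L  W  L  W  L  W  L  W  L  W
Position 27 is W, so the first player wins.

First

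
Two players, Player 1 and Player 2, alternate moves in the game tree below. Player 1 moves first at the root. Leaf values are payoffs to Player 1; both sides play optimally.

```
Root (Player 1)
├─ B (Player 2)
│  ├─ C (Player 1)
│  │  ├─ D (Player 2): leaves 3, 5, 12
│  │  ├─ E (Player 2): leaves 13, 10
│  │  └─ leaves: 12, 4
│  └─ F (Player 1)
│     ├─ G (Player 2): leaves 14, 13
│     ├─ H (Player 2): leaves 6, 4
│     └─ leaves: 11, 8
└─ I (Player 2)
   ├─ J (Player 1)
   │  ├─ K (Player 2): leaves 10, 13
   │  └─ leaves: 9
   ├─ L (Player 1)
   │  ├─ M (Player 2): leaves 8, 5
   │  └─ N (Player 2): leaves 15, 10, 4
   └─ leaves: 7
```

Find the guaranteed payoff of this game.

12

D (Player 2): min(3, 5, 12) = 3
E (Player 2): min(13, 10) = 10
C (Player 1): max(3, 10, 12, 4) = 12
G (Player 2): min(14, 13) = 13
H (Player 2): min(6, 4) = 4
F (Player 1): max(13, 4, 11, 8) = 13
B (Player 2): min(12, 13) = 12
K (Player 2): min(10, 13) = 10
J (Player 1): max(10, 9) = 10
M (Player 2): min(8, 5) = 5
N (Player 2): min(15, 10, 4) = 4
L (Player 1): max(5, 4) = 5
I (Player 2): min(10, 5, 7) = 5
Root (Player 1): max(12, 5) = 12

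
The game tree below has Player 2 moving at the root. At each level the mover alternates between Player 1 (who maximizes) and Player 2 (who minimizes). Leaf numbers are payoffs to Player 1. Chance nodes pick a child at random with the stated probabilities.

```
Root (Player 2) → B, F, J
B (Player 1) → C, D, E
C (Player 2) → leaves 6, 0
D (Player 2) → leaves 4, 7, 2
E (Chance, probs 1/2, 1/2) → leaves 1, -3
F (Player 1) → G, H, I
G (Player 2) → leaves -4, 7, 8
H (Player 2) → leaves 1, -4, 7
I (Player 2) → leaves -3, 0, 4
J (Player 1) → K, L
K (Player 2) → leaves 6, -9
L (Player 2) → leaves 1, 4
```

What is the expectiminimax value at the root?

C (Player 2): min(6, 0) = 0
D (Player 2): min(4, 7, 2) = 2
E (Chance): 1/2·1 + 1/2·-3 = -1
B (Player 1): max(0, 2, -1) = 2
G (Player 2): min(-4, 7, 8) = -4
H (Player 2): min(1, -4, 7) = -4
I (Player 2): min(-3, 0, 4) = -3
F (Player 1): max(-4, -4, -3) = -3
K (Player 2): min(6, -9) = -9
L (Player 2): min(1, 4) = 1
J (Player 1): max(-9, 1) = 1
Root (Player 2): min(2, -3, 1) = -3

-3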